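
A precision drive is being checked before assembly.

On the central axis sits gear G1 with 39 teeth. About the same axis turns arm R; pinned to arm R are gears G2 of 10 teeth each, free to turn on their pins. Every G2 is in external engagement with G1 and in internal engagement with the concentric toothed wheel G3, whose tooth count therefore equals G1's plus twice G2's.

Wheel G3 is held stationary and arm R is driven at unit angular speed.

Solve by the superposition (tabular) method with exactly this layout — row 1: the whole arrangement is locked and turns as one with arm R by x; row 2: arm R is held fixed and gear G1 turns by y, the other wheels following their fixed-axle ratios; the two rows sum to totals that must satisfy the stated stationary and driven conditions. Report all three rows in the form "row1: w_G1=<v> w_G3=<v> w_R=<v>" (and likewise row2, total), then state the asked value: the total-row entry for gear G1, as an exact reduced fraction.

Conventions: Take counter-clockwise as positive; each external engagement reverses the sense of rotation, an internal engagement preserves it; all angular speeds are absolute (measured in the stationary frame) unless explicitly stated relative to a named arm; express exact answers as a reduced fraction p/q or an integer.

class = planetary set [G3 = 39+2·10 = 59; Willis about the carrier]
row 1 — lock + rotate with arm: ω_sun = ω_ring = ω_arm = x
superposition row 2 [arm held]: sun y, ring −(39/59)·y, arm 0
boundary: total ω_ring = x − (39/59)·y = 0 and total ω_arm = x = 1  ⇒  y = 59/39, x = 1
row 2 ring = −(39/59)·59/39 = -1
totals (row 1 + row 2): sun 1 + 59/39 = 98/39, ring 1 + (-1) = 0, arm 1 + 0 = 1
asked cell (total, sun) = 98/39

row1: w_G1=1 w_G3=1 w_R=1
row2: w_G1=59/39 w_G3=-1 w_R=0
total: w_G1=98/39 w_G3=0 w_R=1
asked value: 98/39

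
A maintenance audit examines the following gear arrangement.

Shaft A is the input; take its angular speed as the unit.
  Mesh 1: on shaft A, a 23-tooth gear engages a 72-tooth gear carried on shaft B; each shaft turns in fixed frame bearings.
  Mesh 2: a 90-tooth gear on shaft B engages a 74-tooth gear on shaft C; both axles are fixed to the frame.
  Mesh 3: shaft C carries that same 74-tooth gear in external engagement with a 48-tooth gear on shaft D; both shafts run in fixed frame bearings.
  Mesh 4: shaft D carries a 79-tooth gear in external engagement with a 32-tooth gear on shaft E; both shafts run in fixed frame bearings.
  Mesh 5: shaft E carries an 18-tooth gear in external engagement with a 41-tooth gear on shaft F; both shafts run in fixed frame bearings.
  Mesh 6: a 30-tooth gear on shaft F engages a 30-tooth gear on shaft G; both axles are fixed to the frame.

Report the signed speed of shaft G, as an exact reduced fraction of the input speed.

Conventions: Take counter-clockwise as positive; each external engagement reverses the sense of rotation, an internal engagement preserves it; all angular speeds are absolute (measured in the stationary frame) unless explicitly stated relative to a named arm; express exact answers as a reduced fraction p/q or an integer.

6-mesh fixed-axis compound train (all bearings frame-fixed)
mesh 1 [23T→72T]: |ω|/ω_in = 1×23/72 = 23/72, sense flips to −
mesh 2 [90T→74T]: |ω|/ω_in = (23/72)×90/74 = 115/296, sense flips to +
mesh 3 [74T→48T]: |ω|/ω_in = (115/296)×74/48 = 115/192, sense flips to −
mesh 4 [79T→32T]: |ω|/ω_in = (115/192)×79/32 = 9085/6144, sense flips to +
mesh 5 [18T→41T]: |ω|/ω_in = (9085/6144)×18/41 = 27255/41984, sense flips to −
mesh 6 [30T→30T]: |ω|/ω_in = (27255/41984)×30/30 = 27255/41984, sense flips to +
signed output speed (× input speed) = 27255/41984

27255/41984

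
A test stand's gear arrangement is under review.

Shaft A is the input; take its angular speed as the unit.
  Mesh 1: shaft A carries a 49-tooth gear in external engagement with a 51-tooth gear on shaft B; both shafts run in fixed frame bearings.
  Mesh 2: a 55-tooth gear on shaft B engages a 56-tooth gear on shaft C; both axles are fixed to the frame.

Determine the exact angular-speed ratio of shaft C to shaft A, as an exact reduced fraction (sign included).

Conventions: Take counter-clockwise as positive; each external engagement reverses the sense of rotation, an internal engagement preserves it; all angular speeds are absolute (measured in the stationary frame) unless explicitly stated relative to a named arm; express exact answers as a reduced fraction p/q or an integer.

385/408

class = fixed-axis compound train [2 meshes; 2 ratios multiply, 2 sense flips]
mesh 1 [49T→51T]: running ratio 49/51, sense −
mesh 2 [55T→56T]: running ratio 385/408, sense +
ω_out/ω_in = 385/408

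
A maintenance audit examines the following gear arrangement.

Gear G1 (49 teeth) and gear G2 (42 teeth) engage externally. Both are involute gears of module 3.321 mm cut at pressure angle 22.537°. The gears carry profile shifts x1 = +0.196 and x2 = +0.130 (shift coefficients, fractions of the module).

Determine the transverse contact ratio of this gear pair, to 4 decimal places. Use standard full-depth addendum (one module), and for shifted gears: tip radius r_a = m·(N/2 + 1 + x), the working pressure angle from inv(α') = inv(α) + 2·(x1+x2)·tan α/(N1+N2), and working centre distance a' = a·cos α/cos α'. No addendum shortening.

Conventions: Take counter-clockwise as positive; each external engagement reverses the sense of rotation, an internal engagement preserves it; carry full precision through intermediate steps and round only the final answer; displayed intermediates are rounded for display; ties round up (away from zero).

class = single-mesh tooth geometry [involute pair 49T × 42T, m = 3.321]
base radii: r_b1 = 75.150873, r_b2 = 64.415034
tip radii: r_a1 = 85.336416, r_a2 = 73.493730
inv(α') = inv(22.537°) + 2·(+0.196+0.130)·tan α/(49+42) = 0.02459867  ⇒  α' = 23.48140°
a' = a·cos α / cos α' = 151.1055·cos 22.537°/cos 23.48140° = 152.166929
action lengths: √(r_a1²−r_b1²) = 40.430807, √(r_a2²−r_b2²) = 35.384060
base pitch p_b = π·m·cos α = 9.636467
CR = (40.430807 + 35.384060 − 152.166929·sin 23.48140°)/9.636467 = 1.575656
contact ratio ≈ 1.5757

1.5757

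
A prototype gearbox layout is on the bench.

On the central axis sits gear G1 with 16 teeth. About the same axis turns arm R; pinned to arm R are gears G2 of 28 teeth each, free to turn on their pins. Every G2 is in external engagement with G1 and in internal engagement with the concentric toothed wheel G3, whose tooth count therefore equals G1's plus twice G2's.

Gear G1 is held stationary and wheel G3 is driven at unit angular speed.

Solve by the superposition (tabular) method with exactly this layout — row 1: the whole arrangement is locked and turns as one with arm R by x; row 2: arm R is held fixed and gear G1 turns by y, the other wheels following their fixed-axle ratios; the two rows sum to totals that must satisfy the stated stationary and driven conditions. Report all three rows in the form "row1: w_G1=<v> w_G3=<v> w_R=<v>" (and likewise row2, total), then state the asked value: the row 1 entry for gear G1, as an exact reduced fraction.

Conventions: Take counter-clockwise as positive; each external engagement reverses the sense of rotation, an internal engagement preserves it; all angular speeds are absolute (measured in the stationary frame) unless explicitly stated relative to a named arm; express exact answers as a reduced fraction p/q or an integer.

row1: w_G1=9/11 w_G3=9/11 w_R=9/11
row2: w_G1=-9/11 w_G3=2/11 w_R=0
total: w_G1=0 w_G3=1 w_R=9/11
asked value: 9/11

topology: planetary set — G1 16T / G2 28T / G3 72T, arm = carrier (Willis)
row 1: whole set turns with the arm by x
row 2: sun turns y, ring = −(16/72)·y, arm 0
boundary: total ω_sun = x + y = 0 and total ω_ring = x − (16/72)·y = 1  ⇒  y = -9/11, x = 9/11
row 2 ring = −(16/72)·(-9/11) = 2/11
totals (row 1 + row 2): sun 9/11 + (-9/11) = 0, ring 9/11 + 2/11 = 1, arm 9/11 + 0 = 9/11
asked cell (row1, sun) = 9/11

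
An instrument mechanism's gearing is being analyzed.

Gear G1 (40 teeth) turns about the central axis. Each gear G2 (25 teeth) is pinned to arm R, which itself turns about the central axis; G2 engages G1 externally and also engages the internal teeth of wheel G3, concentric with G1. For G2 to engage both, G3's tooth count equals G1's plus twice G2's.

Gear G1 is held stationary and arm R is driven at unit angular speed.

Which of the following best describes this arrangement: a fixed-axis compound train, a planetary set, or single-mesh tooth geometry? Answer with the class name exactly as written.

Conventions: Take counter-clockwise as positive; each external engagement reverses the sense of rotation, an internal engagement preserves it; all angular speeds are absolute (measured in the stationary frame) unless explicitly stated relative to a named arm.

planetary set

class = planetary set [G3 = 40+2·25 = 90; Willis about the carrier]
classification: planetary set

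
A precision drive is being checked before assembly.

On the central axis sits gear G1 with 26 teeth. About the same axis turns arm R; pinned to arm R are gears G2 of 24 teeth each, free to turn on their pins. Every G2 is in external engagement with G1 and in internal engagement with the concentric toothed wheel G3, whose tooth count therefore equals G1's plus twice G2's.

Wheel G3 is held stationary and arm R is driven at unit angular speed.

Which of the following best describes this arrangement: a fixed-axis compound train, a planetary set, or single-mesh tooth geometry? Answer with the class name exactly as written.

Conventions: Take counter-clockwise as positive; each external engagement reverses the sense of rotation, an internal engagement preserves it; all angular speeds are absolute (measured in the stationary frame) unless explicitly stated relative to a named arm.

planetary set

class = planetary set [G3 = 26+2·24 = 74; Willis about the carrier]
classification: planetary set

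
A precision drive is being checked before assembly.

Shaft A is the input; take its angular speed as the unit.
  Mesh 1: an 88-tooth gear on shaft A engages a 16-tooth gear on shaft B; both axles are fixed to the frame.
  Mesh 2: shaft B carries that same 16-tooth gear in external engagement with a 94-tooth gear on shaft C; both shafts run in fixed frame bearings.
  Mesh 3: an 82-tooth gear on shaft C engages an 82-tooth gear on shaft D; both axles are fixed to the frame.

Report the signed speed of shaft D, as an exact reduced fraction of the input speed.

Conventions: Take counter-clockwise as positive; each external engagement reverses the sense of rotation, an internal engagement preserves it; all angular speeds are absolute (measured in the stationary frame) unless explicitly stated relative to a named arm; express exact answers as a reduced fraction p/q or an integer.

-44/47

3-mesh fixed-axis compound train (all bearings frame-fixed)
mesh 1 [88T→16T]: |ω|/ω_in = 1×88/16 = 11/2, sense flips to −
mesh 2 [16T→94T]: |ω|/ω_in = (11/2)×16/94 = 44/47, sense flips to +
mesh 3 [82T→82T]: |ω|/ω_in = (44/47)×82/82 = 44/47, sense flips to −
signed output speed (× input speed) = -44/47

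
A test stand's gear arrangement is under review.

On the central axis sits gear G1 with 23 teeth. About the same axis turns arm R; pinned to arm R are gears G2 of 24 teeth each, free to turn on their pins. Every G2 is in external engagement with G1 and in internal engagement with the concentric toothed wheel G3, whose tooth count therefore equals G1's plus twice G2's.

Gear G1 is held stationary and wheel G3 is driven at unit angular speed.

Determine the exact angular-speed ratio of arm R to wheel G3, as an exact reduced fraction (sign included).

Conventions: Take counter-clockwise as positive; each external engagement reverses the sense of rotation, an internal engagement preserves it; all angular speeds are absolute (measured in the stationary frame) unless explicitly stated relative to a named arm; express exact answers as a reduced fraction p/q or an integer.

71/94

class = planetary set [G3 = 23+2·24 = 71; Willis about the carrier]
ring teeth: 23 + 2·24 = 71
23(ω_sun−ω_arm) = −71(ω_ring−ω_arm),  ω_sun = 0, ω_ring = 1
23(0−ω_arm) = −71(1−ω_arm)  ⇒  94·ω_arm = 71  ⇒  ω_arm = 71/94
ω_out/ω_in = 71/94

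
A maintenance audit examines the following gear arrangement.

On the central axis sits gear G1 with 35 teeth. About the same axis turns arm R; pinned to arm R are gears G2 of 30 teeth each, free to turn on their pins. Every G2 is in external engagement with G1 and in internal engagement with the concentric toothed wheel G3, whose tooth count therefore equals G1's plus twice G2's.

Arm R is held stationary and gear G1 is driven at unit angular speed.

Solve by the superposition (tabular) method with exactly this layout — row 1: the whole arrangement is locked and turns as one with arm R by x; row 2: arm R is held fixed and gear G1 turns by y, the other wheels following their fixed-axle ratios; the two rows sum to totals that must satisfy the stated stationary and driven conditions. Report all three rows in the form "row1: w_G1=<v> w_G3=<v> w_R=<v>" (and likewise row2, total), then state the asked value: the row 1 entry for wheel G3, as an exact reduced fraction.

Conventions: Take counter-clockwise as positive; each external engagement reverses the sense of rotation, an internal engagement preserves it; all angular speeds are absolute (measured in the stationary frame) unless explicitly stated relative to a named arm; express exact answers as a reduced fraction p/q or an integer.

row1: w_G1=0 w_G3=0 w_R=0
row2: w_G1=1 w_G3=-7/19 w_R=0
total: w_G1=1 w_G3=-7/19 w_R=0
asked value: 0

planetary set (35T centre, 30T on arm, 95T internal) — Willis relation
row 1 (train locked, turned with arm): all members turn x
row 2: sun turns y, ring = −(35/95)·y, arm 0
boundary: total ω_arm = x = 0 and total ω_sun = x + y = 1  ⇒  y = 1, x = 0
row 2 ring = −(35/95)·1 = -7/19
totals (row 1 + row 2): sun 0 + 1 = 1, ring 0 + (-7/19) = -7/19, arm 0 + 0 = 0
asked cell (row1, ring) = 0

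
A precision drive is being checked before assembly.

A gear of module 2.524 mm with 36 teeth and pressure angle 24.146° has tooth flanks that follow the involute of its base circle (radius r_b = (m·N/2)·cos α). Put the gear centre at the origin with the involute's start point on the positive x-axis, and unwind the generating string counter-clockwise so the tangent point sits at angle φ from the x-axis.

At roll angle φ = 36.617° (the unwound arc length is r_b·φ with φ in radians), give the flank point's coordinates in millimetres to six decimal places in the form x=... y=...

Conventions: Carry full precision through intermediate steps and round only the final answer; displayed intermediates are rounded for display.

topology: single-mesh involute geometry — m = 2.524, N = 36
pitch radius r_p = m·N/2 = 2.524·36/2 = 45.432000
base radius r_b = r_p·cos α = 45.432000·cos 24.146° = 41.456975
roll angle φ = 36.617° = 0.63908721 rad
x = r_b·(cos φ + φ·sin φ) = 49.078112
y = r_b·(sin φ − φ·cos φ) = 3.461896

x=49.078112 y=3.461896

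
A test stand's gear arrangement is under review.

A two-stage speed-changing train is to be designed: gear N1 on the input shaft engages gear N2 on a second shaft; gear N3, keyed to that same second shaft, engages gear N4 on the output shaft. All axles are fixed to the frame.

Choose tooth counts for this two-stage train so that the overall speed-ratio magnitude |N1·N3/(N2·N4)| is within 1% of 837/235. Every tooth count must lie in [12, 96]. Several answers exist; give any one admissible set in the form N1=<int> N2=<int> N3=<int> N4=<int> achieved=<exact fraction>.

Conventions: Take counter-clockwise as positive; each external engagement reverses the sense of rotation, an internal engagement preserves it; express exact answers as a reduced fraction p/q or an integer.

class = fixed-axis compound train [2-stage, 837/235 wanted]
target = 837/235 in lowest terms: an exact hit needs N1·N3 = k·837 and N2·N4 = k·235 for one integer k, every count in [12, 96]; additionally prefer no 1:1 stage (N1 ≠ N2, N3 ≠ N4)
k = 1…2: no 1:1-free in-range split of k·837 and k·235 into factor pairs; take k = 3
k = 3: N1·N3 = 2511 = 27·93, N2·N4 = 705 = 15·47
achieved = 27·93/(15·47) = 837/235; |achieved − target| = 0 ≤ 837/23500 ✓

N1=27 N2=15 N3=93 N4=47 achieved=837/235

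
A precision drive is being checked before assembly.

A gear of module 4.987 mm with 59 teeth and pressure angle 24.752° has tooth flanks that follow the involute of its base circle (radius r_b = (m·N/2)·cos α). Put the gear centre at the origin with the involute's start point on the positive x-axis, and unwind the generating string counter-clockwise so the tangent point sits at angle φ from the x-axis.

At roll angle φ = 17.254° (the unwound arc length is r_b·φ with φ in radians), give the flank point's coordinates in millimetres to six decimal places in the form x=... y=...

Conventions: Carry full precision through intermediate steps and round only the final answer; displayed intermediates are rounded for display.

x=139.521822 y=1.205162

single-mesh involute tooth geometry (59T wheel at module 4.987)
pitch radius r_p = m·N/2 = 4.987·59/2 = 147.116500
base radius r_b = r_p·cos α = 147.116500·cos 24.752° = 133.600695
roll angle φ = 17.254° = 0.30113911 rad
x = r_b·(cos φ + φ·sin φ) = 139.521822
y = r_b·(sin φ − φ·cos φ) = 1.205162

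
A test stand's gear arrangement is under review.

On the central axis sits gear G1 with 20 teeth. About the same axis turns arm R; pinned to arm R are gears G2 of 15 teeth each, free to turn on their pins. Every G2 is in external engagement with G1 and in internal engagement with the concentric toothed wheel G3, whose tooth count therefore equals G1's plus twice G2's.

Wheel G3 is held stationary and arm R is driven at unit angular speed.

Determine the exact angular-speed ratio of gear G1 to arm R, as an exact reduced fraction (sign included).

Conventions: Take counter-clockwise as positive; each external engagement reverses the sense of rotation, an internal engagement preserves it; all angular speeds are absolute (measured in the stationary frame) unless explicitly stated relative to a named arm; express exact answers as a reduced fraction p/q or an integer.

7/2

topology: planetary set — G1 20T / G2 15T / G3 50T, arm = carrier (Willis)
ring teeth: 20 + 2·15 = 50
20(ω_sun−ω_arm) = −50(ω_ring−ω_arm),  ω_ring = 0, ω_arm = 1
ω_sun = 1 − (50/20)(0−1) = 7/2
ω_out/ω_in = 7/2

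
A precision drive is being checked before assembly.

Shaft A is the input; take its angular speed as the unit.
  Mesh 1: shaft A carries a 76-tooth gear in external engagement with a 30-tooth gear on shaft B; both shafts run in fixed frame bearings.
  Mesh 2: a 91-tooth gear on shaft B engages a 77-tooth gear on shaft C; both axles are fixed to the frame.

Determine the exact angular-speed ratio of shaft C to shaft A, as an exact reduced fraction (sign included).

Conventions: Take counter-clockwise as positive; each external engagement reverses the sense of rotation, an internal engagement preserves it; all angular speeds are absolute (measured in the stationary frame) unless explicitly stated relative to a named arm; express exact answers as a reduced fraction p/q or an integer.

class = fixed-axis compound train [2 meshes; 2 ratios multiply, 2 sense flips]
mesh 1 [76T→30T]: running ratio 38/15, sense −
mesh 2 [91T→77T]: running ratio 494/165, sense +
ω_out/ω_in = 494/165

494/165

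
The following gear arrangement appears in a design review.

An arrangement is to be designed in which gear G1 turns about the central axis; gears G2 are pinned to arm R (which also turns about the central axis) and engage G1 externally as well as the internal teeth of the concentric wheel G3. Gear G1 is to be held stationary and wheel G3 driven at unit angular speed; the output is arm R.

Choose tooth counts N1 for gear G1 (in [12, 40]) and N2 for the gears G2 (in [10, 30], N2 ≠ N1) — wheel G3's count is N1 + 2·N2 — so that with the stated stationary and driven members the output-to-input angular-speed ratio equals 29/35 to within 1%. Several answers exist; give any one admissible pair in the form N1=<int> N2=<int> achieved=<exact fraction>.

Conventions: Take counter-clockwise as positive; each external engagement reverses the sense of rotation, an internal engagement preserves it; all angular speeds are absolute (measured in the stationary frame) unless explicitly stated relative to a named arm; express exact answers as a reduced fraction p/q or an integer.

planetary set to be sized for 29/35 (Willis relation)
Willis with ω_sun = 0: ω_arm/ω_ring = N3/(N1+N3); set equal to 29/35  ⇒  N3/N1 = (29/35)/(1 − 29/35) = 29/6
N3 = N1 + 2·N2  ⇒  N2/N1 = (N3/N1 − 1)/2 = (29/6 − 1)/2 = 23/12
smallest multiple with N1 ≥ 12 and N2 ≥ 10: k = 1  ⇒  N1 = 1·12 = 12, N2 = 1·23 = 23 (N1 ≤ 40, N2 ≤ 30, N2 ≠ N1 ✓), N3 = 12 + 2·23 = 58
check: N3/(N1+N3) with N1 = 12, N3 = 58 gives 29/35; |achieved − target| = 0 ≤ 29/3500 ✓

N1=12 N2=23 achieved=29/35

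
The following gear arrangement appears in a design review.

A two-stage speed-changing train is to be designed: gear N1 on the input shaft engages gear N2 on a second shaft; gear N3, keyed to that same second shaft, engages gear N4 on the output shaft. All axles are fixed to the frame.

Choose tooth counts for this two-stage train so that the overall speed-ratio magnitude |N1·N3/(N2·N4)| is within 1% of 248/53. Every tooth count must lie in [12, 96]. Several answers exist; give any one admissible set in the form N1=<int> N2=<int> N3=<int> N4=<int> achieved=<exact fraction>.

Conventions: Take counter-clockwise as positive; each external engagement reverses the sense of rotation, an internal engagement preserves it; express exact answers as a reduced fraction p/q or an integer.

2-stage fixed-axis compound train for ratio 248/53
target = 248/53 in lowest terms: an exact hit needs N1·N3 = k·248 and N2·N4 = k·53 for one integer k, every count in [12, 96]; additionally prefer no 1:1 stage (N1 ≠ N2, N3 ≠ N4)
k = 1…11: no 1:1-free in-range split of k·248 and k·53 into factor pairs; take k = 12
k = 12: N1·N3 = 2976 = 31·96, N2·N4 = 636 = 12·53
achieved = 31·96/(12·53) = 248/53; |achieved − target| = 0 ≤ 62/1325 ✓

N1=31 N2=12 N3=96 N4=53 achieved=248/53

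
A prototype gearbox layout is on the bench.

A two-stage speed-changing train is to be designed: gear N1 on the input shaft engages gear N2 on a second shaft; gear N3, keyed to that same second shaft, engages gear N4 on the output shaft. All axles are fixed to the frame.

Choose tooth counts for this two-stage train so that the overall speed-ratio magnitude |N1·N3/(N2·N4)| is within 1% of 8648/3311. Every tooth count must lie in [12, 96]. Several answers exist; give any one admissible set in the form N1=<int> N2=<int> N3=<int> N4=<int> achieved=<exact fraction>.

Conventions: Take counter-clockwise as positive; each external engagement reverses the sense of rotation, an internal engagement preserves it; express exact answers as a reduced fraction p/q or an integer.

design class (target 8648/3311): fixed-axis compound train
target = 8648/3311 in lowest terms: an exact hit needs N1·N3 = k·8648 and N2·N4 = k·3311 for one integer k, every count in [12, 96]; additionally prefer no 1:1 stage (N1 ≠ N2, N3 ≠ N4)
k = 1: N1·N3 = 8648 = 92·94, N2·N4 = 3311 = 43·77
achieved = 92·94/(43·77) = 8648/3311; |achieved − target| = 0 ≤ 2162/82775 ✓

N1=92 N2=43 N3=94 N4=77 achieved=8648/3311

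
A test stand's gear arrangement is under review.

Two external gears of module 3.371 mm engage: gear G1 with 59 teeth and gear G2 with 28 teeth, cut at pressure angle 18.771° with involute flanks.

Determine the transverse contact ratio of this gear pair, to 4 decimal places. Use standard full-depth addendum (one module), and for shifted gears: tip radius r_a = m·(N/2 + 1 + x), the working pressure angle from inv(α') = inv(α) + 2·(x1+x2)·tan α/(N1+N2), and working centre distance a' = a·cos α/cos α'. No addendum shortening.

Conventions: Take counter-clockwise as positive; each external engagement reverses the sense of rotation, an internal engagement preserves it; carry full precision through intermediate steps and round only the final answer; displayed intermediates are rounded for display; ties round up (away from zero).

1.7735

single-mesh involute tooth geometry (59T engaging 28T at module 3.371)
base radii: r_b1 = 94.155271, r_b2 = 44.683857
tip radii: r_a1 = 102.815500, r_a2 = 50.565000
no profile shift: α' = α, a' = a
action lengths: √(r_a1²−r_b1²) = 41.301477, √(r_a2²−r_b2²) = 23.667955
base pitch p_b = π·m·cos α = 10.027034
CR = (41.301477 + 23.667955 − 146.638500·sin 18.77100°)/10.027034 = 1.773520
contact ratio ≈ 1.7735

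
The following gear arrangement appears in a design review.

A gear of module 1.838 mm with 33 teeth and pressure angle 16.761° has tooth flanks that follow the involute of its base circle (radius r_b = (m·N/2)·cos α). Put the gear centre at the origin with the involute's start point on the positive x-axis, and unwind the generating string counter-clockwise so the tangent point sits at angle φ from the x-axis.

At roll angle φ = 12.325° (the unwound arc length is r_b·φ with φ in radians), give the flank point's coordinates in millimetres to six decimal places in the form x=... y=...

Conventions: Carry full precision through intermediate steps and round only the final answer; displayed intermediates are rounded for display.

class = single-mesh tooth geometry [base-circle involute, m = 1.838, 33T]
pitch radius r_p = m·N/2 = 1.838·33/2 = 30.327000
base radius r_b = r_p·cos α = 30.327000·cos 16.761° = 29.038588
roll angle φ = 12.325° = 0.21511183 rad
x = r_b·(cos φ + φ·sin φ) = 29.702689
y = r_b·(sin φ − φ·cos φ) = 0.095904

x=29.702689 y=0.095904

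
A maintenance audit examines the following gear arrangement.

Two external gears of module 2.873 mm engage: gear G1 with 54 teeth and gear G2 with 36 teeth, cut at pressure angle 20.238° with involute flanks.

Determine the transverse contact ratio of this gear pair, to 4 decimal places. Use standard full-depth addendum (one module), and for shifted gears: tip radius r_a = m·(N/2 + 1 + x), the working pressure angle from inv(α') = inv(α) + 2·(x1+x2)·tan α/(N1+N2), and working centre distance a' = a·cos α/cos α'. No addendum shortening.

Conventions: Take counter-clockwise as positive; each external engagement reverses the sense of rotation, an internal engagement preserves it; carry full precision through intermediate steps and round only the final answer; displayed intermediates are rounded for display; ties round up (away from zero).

single-mesh involute tooth geometry (54T engaging 36T at module 2.873)
base radii: r_b1 = 72.782062, r_b2 = 48.521374
tip radii: r_a1 = 80.444000, r_a2 = 54.587000
no profile shift: α' = α, a' = a
action lengths: √(r_a1²−r_b1²) = 34.263809, √(r_a2²−r_b2²) = 25.008334
base pitch p_b = π·m·cos α = 8.468577
CR = (34.263809 + 25.008334 − 129.285000·sin 20.23800°)/8.468577 = 1.718093
contact ratio ≈ 1.7181

1.7181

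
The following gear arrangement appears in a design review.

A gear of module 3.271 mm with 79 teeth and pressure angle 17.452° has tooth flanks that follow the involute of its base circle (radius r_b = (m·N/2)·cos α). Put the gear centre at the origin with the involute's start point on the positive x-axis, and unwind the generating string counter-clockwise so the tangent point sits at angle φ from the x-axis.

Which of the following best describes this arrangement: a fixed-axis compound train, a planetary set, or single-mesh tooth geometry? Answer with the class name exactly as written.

single-mesh tooth geometry

recognized (one wheel, involute flank): single-mesh tooth geometry, m = 3.271, N = 79
classification: single-mesh tooth geometry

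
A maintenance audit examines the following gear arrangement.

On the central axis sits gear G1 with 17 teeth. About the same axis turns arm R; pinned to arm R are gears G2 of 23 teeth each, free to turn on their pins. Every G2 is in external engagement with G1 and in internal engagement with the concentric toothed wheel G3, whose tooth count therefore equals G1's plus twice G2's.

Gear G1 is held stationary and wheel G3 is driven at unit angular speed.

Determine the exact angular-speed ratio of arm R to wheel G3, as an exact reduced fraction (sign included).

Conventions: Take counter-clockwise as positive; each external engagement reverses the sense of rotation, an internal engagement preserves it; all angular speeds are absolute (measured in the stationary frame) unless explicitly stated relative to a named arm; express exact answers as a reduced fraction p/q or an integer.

63/80

class = planetary set [G3 = 17+2·23 = 63; Willis about the carrier]
ring teeth: 17 + 2·23 = 63
17(ω_sun−ω_arm) = −63(ω_ring−ω_arm),  ω_sun = 0, ω_ring = 1
17(0−ω_arm) = −63(1−ω_arm)  ⇒  80·ω_arm = 63  ⇒  ω_arm = 63/80
ω_out/ω_in = 63/80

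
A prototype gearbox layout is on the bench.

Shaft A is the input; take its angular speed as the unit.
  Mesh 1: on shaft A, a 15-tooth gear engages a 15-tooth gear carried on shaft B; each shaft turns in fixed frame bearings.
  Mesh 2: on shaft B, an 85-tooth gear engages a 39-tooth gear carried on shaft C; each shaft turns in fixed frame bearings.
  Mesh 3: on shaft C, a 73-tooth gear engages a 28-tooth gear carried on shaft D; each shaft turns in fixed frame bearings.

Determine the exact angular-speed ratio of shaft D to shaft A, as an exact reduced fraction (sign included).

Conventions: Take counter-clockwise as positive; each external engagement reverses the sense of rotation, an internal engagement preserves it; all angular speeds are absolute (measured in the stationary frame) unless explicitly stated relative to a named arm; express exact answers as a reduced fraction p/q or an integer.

-6205/1092

class = fixed-axis compound train [3 meshes; 3 ratios multiply, 3 sense flips]
mesh 1 [15T→15T]: running ratio 1, sense −
mesh 2 [85T→39T]: running ratio 85/39, sense +
mesh 3 [73T→28T]: running ratio 6205/1092, sense −
ω_out/ω_in = -6205/1092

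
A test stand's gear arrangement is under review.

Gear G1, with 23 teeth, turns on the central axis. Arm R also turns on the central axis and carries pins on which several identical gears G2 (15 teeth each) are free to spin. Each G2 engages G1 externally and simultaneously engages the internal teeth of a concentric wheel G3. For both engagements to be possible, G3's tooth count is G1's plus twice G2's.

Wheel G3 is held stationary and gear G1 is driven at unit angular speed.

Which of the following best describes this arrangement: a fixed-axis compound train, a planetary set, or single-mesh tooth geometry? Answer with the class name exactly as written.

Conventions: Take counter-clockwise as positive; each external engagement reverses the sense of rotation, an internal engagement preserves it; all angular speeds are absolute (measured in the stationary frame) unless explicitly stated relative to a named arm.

planetary set

recognized (axles ride arm R): planetary set, 23/15/53 teeth
classification: planetary set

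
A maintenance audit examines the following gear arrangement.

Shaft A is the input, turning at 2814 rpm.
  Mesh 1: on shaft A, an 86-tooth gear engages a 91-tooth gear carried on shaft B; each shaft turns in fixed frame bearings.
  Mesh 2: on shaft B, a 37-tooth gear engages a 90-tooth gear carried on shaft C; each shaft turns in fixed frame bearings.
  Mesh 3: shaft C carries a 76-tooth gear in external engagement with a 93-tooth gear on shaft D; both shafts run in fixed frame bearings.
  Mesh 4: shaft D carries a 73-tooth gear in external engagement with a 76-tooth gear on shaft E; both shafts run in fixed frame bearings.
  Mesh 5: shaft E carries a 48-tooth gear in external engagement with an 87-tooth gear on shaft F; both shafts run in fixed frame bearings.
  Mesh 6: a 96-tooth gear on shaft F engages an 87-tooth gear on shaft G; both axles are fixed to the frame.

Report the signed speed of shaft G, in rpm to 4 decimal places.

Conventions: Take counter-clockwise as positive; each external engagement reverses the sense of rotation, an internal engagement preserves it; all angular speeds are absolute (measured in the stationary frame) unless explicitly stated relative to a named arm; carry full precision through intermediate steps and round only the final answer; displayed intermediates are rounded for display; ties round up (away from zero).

recognized (7 fixed axles, 6 meshes): fixed-axis compound train
mesh 1 [86T→91T]: ω = 2814.0000×86/91 = 2659.3846 rpm, sense flips to −
mesh 2 [37T→90T]: ω = 2659.3846×37/90 = 1093.3026 rpm, sense flips to +
mesh 3 [76T→93T]: ω = 1093.3026×76/93 = 893.4516 rpm, sense flips to −
mesh 4 [73T→76T]: ω = 893.4516×73/76 = 858.1837 rpm, sense flips to +
mesh 5 [48T→87T]: ω = 858.1837×48/87 = 473.4807 rpm, sense flips to −
mesh 6 [96T→87T]: ω = 473.4807×96/87 = 522.4614 rpm, sense flips to +
signed output speed = +522.4614 rpm

+522.4614 rpm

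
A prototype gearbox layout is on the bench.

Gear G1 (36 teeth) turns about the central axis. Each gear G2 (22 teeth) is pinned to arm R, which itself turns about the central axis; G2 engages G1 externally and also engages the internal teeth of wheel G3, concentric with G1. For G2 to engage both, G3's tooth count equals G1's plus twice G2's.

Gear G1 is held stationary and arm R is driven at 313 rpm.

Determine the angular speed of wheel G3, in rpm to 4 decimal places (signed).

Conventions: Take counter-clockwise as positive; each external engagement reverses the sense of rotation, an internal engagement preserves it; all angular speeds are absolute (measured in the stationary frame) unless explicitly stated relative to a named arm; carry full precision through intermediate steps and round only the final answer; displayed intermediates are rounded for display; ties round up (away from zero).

planetary set (36T centre, 22T on arm, 80T internal) — Willis relation
normalise by the input: solve with ω_arm = 1, then scale by 313 rpm
ring teeth: 36 + 2·22 = 80
36(ω_sun−ω_arm) = −80(ω_ring−ω_arm),  ω_sun = 0, ω_arm = 1
ω_ring = 1 − (36/80)(0−1) = 29/20
scale: ω_ring = 29/20 × 313 rpm = +453.8500 rpm

+453.8500 rpm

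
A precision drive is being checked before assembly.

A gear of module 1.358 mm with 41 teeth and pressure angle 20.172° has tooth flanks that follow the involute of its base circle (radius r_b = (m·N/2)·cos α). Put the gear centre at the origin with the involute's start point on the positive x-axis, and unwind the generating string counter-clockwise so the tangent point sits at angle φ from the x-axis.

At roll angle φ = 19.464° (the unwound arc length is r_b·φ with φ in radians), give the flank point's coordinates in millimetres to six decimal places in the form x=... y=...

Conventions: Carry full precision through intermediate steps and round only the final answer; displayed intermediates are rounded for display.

x=27.596005 y=0.337559

class = single-mesh tooth geometry [base-circle involute, m = 1.358, 41T]
pitch radius r_p = m·N/2 = 1.358·41/2 = 27.839000
base radius r_b = r_p·cos α = 27.839000·cos 20.172° = 26.131402
roll angle φ = 19.464° = 0.33971089 rad
x = r_b·(cos φ + φ·sin φ) = 27.596005
y = r_b·(sin φ − φ·cos φ) = 0.337559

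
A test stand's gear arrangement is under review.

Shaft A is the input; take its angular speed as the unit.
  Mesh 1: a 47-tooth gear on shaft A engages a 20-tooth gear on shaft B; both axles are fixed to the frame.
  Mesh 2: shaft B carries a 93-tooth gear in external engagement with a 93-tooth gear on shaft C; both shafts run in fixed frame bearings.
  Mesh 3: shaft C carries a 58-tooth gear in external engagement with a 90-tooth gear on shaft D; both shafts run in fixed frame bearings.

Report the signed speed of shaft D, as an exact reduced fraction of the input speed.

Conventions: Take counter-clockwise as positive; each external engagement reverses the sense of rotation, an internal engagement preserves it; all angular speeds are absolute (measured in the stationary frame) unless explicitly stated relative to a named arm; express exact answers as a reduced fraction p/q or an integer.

3-mesh fixed-axis compound train (all bearings frame-fixed)
mesh 1 [47T→20T]: |ω|/ω_in = 1×47/20 = 47/20, sense flips to −
mesh 2 [93T→93T]: |ω|/ω_in = (47/20)×93/93 = 47/20, sense flips to +
mesh 3 [58T→90T]: |ω|/ω_in = (47/20)×58/90 = 1363/900, sense flips to −
signed output speed (× input speed) = -1363/900

-1363/900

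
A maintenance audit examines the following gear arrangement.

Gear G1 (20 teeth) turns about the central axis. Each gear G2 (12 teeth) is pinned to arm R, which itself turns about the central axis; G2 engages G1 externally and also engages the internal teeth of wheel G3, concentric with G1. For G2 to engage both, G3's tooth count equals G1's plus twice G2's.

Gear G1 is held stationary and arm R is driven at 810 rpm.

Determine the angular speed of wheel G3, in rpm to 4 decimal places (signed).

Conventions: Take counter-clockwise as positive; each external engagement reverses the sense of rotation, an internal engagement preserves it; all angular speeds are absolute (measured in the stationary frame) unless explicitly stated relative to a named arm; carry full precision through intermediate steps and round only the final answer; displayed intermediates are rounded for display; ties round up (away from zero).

+1178.1818 rpm

topology: planetary set — G1 20T / G2 12T / G3 44T, arm = carrier (Willis)
normalise by the input: solve with ω_arm = 1, then scale by 810 rpm
ring teeth: 20 + 2·12 = 44
20(ω_sun−ω_arm) = −44(ω_ring−ω_arm),  ω_sun = 0, ω_arm = 1
ω_ring = 1 − (20/44)(0−1) = 16/11
scale: ω_ring = 16/11 × 810 rpm = +1178.1818 rpm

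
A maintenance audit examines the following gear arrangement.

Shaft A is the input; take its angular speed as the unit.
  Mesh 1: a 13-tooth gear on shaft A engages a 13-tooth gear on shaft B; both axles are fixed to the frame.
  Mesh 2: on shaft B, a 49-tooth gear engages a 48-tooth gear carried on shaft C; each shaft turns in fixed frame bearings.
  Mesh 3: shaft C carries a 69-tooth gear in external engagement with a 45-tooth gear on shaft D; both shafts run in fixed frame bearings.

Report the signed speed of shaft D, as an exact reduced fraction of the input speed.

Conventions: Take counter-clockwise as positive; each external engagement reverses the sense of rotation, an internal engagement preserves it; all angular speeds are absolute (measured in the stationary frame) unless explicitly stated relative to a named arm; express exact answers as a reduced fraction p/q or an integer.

3-mesh fixed-axis compound train (all bearings frame-fixed)
mesh 1 [13T→13T]: |ω|/ω_in = 1×13/13 = 1, sense flips to −
mesh 2 [49T→48T]: |ω|/ω_in = 1×49/48 = 49/48, sense flips to +
mesh 3 [69T→45T]: |ω|/ω_in = (49/48)×69/45 = 1127/720, sense flips to −
signed output speed (× input speed) = -1127/720

-1127/720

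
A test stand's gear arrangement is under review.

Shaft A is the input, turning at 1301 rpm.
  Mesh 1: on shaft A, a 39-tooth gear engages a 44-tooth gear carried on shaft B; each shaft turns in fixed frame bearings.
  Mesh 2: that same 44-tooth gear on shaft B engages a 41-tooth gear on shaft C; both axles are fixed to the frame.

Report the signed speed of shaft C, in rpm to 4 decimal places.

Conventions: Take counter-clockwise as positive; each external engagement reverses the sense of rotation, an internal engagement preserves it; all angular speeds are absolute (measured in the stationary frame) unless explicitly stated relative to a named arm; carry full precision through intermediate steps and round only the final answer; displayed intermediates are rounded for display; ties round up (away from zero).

+1237.5366 rpm

topology: fixed-axis compound train — 2 meshes, A→C
mesh 1 [39T→44T]: ω = 1301.0000×39/44 = 1153.1591 rpm, sense flips to −
mesh 2 [44T→41T]: ω = 1153.1591×44/41 = 1237.5366 rpm, sense flips to +
signed output speed = +1237.5366 rpm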